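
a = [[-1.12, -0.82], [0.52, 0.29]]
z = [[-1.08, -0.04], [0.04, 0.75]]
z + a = [[-2.2, -0.86], [0.56, 1.04]]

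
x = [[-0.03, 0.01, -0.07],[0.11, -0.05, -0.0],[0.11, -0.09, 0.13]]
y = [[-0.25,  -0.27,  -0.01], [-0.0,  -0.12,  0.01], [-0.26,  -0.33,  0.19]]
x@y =[[0.03, 0.03, -0.01], [-0.03, -0.02, -0.00], [-0.06, -0.06, 0.02]]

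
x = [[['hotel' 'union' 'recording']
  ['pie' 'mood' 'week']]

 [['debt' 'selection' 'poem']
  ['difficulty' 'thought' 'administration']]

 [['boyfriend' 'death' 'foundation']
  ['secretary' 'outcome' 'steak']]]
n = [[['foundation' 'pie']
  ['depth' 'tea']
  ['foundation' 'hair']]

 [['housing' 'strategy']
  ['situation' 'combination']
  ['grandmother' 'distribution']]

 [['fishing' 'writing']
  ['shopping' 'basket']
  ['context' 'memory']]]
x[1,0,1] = 'selection'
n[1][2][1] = 'distribution'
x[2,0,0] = 'boyfriend'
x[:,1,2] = ['week', 'administration', 'steak']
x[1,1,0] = 'difficulty'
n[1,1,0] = 'situation'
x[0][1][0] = 'pie'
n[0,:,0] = ['foundation', 'depth', 'foundation']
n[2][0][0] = 'fishing'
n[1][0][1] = 'strategy'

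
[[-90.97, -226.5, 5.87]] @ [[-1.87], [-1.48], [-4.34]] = [[479.86]]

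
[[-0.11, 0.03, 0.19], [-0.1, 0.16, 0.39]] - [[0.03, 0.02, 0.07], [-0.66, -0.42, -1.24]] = [[-0.14, 0.01, 0.12],[0.56, 0.58, 1.63]]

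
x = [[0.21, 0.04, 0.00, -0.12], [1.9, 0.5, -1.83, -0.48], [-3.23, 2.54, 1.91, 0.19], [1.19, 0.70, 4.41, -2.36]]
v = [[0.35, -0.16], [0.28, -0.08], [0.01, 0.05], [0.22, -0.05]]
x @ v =[[0.06, -0.03], [0.68, -0.41], [-0.36, 0.40], [0.14, 0.09]]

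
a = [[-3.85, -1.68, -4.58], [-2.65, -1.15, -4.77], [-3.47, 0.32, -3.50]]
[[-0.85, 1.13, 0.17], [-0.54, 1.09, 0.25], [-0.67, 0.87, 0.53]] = a@[[0.23, -0.06, -0.05], [0.06, -0.02, 0.23], [-0.03, -0.19, -0.08]]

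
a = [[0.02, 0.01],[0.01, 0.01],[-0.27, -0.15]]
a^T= [[0.02,0.01,-0.27], [0.01,0.01,-0.15]]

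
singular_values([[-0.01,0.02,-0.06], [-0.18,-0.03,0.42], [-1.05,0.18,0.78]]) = [1.38, 0.24, 0.0]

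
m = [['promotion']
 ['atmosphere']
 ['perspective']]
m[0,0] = 'promotion'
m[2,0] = 'perspective'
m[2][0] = 'perspective'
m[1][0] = 'atmosphere'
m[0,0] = 'promotion'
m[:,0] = ['promotion', 'atmosphere', 'perspective']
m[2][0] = 'perspective'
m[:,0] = ['promotion', 'atmosphere', 'perspective']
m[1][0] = 'atmosphere'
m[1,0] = 'atmosphere'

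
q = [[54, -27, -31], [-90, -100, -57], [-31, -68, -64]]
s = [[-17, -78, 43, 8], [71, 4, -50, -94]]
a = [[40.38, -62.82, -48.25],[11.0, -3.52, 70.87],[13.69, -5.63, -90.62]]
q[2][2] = -64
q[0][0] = 54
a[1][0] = 11.0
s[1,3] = -94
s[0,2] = 43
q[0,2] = -31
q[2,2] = -64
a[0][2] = -48.25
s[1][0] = 71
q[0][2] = -31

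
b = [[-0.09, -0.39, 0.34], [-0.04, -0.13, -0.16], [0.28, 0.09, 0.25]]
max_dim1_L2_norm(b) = 0.53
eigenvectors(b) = [[(-0.63+0j),0.83+0.00j,(0.83-0j)], [(0.24+0j),(-0.14-0.27j),(-0.14+0.27j)], [-0.74+0.00j,(-0.46-0.05j),-0.46+0.05j]]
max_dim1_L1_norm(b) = 0.82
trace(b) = 0.03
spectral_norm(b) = 0.53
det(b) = 0.03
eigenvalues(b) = [(0.46+0j), (-0.21+0.11j), (-0.21-0.11j)]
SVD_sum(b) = [[-0.03, -0.35, 0.38], [0.0, 0.02, -0.02], [-0.01, -0.07, 0.08]] + [[-0.06,-0.05,-0.05],[-0.12,-0.09,-0.09],[0.25,0.19,0.19]] + [[-0.0,0.00,0.00], [0.08,-0.06,-0.05], [0.04,-0.03,-0.02]]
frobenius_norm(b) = 0.68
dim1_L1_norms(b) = [0.82, 0.33, 0.62]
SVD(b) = [[0.98, 0.21, -0.04], [-0.06, 0.43, 0.90], [0.21, -0.88, 0.43]] @ diag([0.5301867244932967, 0.4166147299702893, 0.11930718311506579]) @ [[-0.05,  -0.67,  0.74], [-0.68,  -0.52,  -0.52], [0.73,  -0.53,  -0.43]]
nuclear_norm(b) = 1.07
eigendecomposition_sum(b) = [[0.14+0.00j, (-0.05-0j), 0.26+0.00j], [-0.05+0.00j, (0.02+0j), -0.10+0.00j], [(0.16+0j), -0.06-0.00j, (0.3+0j)]] + [[-0.11-0.04j, -0.17-0.31j, 0.04-0.07j], [(0.01+0.04j), -0.07+0.11j, (-0.03-0j)], [0.06+0.03j, 0.07+0.18j, -0.03+0.04j]] + [[-0.11+0.04j, (-0.17+0.31j), (0.04+0.07j)], [0.01-0.04j, -0.07-0.11j, -0.03+0.00j], [0.06-0.03j, 0.07-0.18j, -0.03-0.04j]]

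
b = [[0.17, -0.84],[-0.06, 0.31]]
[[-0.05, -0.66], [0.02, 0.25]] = b@[[0.20, 0.10], [0.10, 0.81]]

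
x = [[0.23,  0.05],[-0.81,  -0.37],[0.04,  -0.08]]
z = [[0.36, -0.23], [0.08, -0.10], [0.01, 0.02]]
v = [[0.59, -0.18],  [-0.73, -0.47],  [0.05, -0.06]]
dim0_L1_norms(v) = [1.37, 0.71]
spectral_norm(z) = 0.44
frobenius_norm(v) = 1.07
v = x + z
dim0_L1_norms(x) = [1.08, 0.5]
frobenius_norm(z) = 0.45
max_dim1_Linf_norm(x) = 0.81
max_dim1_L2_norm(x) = 0.89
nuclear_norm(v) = 1.40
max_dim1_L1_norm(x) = 1.18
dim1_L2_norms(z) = [0.43, 0.13, 0.02]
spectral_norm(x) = 0.92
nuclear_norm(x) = 1.02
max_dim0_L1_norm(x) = 1.08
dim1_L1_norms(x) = [0.28, 1.18, 0.12]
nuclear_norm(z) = 0.49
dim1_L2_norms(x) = [0.24, 0.89, 0.09]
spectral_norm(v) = 0.98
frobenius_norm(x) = 0.93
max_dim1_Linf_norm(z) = 0.36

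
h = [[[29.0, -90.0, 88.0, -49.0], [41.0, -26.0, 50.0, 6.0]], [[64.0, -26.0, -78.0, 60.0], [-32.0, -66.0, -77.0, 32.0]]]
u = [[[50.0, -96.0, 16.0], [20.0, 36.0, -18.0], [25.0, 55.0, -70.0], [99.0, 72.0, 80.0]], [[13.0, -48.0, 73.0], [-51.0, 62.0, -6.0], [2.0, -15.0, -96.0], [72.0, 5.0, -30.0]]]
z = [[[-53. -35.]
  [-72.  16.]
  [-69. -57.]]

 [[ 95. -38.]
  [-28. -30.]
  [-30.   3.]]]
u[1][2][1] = -15.0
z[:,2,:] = [[-69.0, -57.0], [-30.0, 3.0]]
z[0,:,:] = [[-53.0, -35.0], [-72.0, 16.0], [-69.0, -57.0]]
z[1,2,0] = -30.0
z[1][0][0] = 95.0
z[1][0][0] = 95.0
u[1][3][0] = 72.0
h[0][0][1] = -90.0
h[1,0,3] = 60.0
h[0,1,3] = 6.0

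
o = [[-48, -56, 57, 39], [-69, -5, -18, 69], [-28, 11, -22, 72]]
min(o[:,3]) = 39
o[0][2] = 57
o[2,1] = 11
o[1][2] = -18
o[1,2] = -18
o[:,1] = [-56, -5, 11]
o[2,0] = -28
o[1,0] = -69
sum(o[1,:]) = -23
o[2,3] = 72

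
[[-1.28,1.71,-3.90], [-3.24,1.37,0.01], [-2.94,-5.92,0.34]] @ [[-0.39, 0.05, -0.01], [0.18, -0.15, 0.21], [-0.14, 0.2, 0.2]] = [[1.35, -1.1, -0.41], [1.51, -0.37, 0.32], [0.03, 0.81, -1.15]]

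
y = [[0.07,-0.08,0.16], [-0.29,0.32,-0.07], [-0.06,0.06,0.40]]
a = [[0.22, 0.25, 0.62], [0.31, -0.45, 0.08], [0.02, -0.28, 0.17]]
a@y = [[-0.09,  0.10,  0.27], [0.15,  -0.16,  0.11], [0.07,  -0.08,  0.09]]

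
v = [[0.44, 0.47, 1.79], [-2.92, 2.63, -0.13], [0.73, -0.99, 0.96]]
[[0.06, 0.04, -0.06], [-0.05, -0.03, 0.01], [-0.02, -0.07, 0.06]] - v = [[-0.38, -0.43, -1.85], [2.87, -2.66, 0.14], [-0.75, 0.92, -0.9]]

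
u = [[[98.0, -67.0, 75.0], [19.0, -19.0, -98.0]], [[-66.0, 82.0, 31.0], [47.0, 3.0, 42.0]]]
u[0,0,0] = 98.0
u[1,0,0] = -66.0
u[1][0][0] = -66.0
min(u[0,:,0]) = 19.0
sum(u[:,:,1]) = -1.0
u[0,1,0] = 19.0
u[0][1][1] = -19.0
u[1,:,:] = [[-66.0, 82.0, 31.0], [47.0, 3.0, 42.0]]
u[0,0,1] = -67.0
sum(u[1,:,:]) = 139.0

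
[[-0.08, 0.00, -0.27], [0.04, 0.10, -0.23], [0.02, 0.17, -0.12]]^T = [[-0.08, 0.04, 0.02], [0.0, 0.10, 0.17], [-0.27, -0.23, -0.12]]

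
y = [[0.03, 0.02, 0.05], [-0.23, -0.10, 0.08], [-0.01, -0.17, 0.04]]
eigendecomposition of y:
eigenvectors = [[0.52+0.00j,(-0.03+0.25j),(-0.03-0.25j)], [-0.29+0.00j,-0.70+0.00j,(-0.7-0j)], [0.80+0.00j,-0.40-0.54j,(-0.4+0.54j)]]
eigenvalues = [(0.1+0j), (-0.06+0.14j), (-0.06-0.14j)]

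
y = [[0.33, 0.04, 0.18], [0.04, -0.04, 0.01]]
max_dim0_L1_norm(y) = 0.37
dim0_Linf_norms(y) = [0.33, 0.04, 0.18]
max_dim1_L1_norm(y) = 0.55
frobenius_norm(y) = 0.38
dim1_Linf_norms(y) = [0.33, 0.04]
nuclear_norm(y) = 0.42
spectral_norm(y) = 0.38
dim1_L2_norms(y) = [0.38, 0.06]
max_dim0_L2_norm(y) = 0.33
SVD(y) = [[-1.0,-0.09], [-0.09,1.0]] @ diag([0.3797033166656941, 0.045004347712988634]) @ [[-0.88, -0.09, -0.47], [0.19, -0.97, -0.16]]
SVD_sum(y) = [[0.33, 0.04, 0.18], [0.03, 0.0, 0.02]] + [[-0.0, 0.00, 0.00], [0.01, -0.04, -0.01]]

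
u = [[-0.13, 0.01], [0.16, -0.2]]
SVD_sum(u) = [[-0.07, 0.07], [0.18, -0.18]] + [[-0.06, -0.06], [-0.02, -0.02]]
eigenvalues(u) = [-0.11, -0.22]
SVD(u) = [[-0.37, 0.93], [0.93, 0.37]] @ diag([0.27316957115816975, 0.0893218080496674]) @ [[0.72, -0.69],[-0.69, -0.72]]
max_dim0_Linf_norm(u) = 0.2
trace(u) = -0.33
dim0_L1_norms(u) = [0.29, 0.21]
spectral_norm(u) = 0.27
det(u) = 0.02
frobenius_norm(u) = 0.29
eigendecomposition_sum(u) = [[-0.09, -0.01], [-0.17, -0.02]] + [[-0.04,0.02], [0.33,-0.18]]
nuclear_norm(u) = 0.36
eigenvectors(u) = [[0.48, -0.11], [0.88, 0.99]]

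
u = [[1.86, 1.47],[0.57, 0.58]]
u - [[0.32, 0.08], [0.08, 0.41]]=[[1.54, 1.39], [0.49, 0.17]]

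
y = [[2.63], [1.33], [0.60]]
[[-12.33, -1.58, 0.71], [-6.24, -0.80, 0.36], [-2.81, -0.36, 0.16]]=y @ [[-4.69, -0.60, 0.27]]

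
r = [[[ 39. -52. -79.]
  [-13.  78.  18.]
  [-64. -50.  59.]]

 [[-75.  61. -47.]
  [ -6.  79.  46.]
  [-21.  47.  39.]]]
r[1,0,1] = 61.0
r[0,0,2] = -79.0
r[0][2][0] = -64.0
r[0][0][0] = 39.0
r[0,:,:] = [[39.0, -52.0, -79.0], [-13.0, 78.0, 18.0], [-64.0, -50.0, 59.0]]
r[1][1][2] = 46.0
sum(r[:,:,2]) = 36.0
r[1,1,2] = 46.0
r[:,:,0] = [[39.0, -13.0, -64.0], [-75.0, -6.0, -21.0]]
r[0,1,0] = -13.0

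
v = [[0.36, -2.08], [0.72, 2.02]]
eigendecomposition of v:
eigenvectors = [[-0.86+0.00j, -0.86-0.00j],  [(0.34+0.37j), 0.34-0.37j]]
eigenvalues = [(1.19+0.9j), (1.19-0.9j)]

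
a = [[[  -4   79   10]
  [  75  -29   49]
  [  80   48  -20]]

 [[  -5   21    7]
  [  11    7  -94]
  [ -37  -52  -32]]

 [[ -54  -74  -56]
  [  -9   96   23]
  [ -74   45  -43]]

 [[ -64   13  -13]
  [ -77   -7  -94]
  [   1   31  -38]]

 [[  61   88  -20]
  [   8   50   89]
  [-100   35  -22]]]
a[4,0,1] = 88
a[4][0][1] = 88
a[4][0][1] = 88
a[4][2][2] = -22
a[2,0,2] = -56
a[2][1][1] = 96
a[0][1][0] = 75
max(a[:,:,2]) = 89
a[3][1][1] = -7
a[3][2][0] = 1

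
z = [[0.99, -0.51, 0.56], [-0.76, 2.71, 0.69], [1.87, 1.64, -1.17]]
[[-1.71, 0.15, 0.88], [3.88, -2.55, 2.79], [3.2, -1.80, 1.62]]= z@[[-0.33, -0.24, 0.74], [1.60, -0.96, 0.95], [-1.02, -0.19, 1.13]]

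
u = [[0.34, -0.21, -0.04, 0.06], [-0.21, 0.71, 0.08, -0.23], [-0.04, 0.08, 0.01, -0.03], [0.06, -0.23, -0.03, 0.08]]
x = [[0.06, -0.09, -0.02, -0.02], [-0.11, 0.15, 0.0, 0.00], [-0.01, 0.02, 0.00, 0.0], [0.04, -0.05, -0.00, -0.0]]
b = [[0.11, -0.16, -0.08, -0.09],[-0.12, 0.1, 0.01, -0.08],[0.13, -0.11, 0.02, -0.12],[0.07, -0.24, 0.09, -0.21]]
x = u @ b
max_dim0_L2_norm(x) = 0.18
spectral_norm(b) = 0.44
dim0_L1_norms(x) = [0.22, 0.31, 0.02, 0.02]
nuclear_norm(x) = 0.26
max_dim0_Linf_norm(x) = 0.15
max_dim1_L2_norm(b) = 0.34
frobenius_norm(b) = 0.49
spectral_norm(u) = 0.88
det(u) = -0.00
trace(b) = 0.02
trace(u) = 1.14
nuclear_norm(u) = 1.15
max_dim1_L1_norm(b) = 0.61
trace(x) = 0.21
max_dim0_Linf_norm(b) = 0.24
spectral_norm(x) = 0.23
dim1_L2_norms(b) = [0.23, 0.18, 0.21, 0.34]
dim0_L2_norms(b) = [0.22, 0.32, 0.12, 0.27]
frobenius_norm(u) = 0.92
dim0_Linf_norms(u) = [0.34, 0.71, 0.08, 0.23]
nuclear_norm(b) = 0.79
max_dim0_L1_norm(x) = 0.31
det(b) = -0.00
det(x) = -0.00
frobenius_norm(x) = 0.23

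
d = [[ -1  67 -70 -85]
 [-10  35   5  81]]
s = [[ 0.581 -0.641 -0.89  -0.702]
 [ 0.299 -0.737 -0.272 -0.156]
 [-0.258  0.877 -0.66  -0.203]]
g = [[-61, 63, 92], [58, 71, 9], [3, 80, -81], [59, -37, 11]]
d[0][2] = -70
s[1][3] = -0.156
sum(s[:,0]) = 0.6219999999999999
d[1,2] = 5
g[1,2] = 9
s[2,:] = [-0.258, 0.877, -0.66, -0.203]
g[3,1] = -37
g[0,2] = 92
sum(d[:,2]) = -65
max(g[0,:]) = 92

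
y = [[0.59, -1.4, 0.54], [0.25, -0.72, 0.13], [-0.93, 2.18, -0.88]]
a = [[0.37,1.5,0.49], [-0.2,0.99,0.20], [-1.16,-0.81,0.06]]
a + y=[[0.96,0.1,1.03], [0.05,0.27,0.33], [-2.09,1.37,-0.82]]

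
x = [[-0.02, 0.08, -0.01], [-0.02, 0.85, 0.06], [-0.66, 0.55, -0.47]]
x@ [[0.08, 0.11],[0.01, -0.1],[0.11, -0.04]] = [[-0.0, -0.01], [0.01, -0.09], [-0.1, -0.11]]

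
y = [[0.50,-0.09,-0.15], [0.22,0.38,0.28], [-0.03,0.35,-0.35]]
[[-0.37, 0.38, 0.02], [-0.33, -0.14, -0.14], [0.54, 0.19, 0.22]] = y@[[-0.97, 0.52, -0.11], [0.44, -0.13, 0.09], [-1.02, -0.73, -0.54]]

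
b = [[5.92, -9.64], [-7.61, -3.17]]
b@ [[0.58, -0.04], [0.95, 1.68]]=[[-5.72, -16.43], [-7.43, -5.02]]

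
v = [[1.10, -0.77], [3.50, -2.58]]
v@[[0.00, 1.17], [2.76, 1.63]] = [[-2.13, 0.03], [-7.12, -0.11]]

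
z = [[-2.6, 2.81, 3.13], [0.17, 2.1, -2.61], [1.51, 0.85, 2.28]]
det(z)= -39.853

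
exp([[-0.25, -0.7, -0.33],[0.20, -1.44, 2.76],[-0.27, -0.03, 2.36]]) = [[0.96,-0.32,-2.93], [-0.56,0.25,7.53], [-1.03,0.08,10.89]]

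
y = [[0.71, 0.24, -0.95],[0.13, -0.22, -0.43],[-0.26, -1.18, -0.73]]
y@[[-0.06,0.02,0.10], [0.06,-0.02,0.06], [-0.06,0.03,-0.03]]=[[0.03, -0.02, 0.11], [0.00, -0.01, 0.01], [-0.01, -0.00, -0.07]]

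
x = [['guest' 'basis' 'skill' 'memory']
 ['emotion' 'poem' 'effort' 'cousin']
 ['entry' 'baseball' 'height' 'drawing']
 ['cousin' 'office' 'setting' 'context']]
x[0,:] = ['guest', 'basis', 'skill', 'memory']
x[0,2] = 'skill'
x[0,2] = 'skill'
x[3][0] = 'cousin'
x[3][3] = 'context'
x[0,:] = ['guest', 'basis', 'skill', 'memory']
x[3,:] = ['cousin', 'office', 'setting', 'context']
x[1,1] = 'poem'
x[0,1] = 'basis'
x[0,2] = 'skill'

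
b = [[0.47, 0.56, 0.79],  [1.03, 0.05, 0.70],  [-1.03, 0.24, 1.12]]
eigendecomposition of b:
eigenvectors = [[(-0.27+0j), (0.03-0.57j), (0.03+0.57j)], [0.91+0.00j, -0.01-0.57j, (-0.01+0.57j)], [-0.31+0.00j, 0.58+0.00j, 0.58-0.00j]]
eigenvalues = [(-0.5+0j), (1.07+0.77j), (1.07-0.77j)]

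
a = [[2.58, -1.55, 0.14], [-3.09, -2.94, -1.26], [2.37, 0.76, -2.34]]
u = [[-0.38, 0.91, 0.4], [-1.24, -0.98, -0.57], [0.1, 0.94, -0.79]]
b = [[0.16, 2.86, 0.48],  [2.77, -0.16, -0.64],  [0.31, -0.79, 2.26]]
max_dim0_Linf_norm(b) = 2.86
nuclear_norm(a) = 10.49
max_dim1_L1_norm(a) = 7.29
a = u @ b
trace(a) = -2.70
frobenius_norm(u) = 2.34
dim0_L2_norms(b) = [2.79, 2.97, 2.4]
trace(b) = 2.26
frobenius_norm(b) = 4.73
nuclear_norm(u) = 3.87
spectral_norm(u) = 1.83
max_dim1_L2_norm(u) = 1.68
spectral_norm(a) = 5.03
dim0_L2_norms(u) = [1.3, 1.63, 1.05]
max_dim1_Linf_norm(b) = 2.86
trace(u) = -2.15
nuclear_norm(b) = 8.14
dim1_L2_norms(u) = [1.06, 1.68, 1.23]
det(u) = -1.87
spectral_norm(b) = 2.98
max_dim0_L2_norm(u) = 1.63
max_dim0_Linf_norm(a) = 3.09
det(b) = -19.64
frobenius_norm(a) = 6.37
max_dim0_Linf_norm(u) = 1.24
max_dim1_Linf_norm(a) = 3.09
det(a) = 36.70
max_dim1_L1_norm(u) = 2.79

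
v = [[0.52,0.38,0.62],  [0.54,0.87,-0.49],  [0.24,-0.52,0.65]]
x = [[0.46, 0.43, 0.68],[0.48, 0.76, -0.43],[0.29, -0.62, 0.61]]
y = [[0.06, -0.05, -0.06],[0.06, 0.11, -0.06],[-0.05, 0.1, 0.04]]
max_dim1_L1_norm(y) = 0.23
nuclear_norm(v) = 2.58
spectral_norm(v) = 1.31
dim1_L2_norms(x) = [0.93, 1.0, 0.92]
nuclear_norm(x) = 2.61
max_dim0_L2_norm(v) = 1.08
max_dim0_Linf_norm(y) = 0.11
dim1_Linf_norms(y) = [0.06, 0.11, 0.1]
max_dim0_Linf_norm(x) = 0.76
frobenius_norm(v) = 1.68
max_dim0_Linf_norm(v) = 0.87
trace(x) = 1.83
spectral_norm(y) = 0.16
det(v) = -0.32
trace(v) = 2.04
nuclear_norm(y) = 0.30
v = y + x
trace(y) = 0.21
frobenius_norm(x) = 1.64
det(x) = -0.44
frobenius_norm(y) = 0.21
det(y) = -0.00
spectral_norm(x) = 1.23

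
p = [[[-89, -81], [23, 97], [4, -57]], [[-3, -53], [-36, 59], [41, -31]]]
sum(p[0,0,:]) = -170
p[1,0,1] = -53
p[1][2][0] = 41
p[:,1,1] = [97, 59]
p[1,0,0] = -3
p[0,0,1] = -81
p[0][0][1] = -81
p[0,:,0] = [-89, 23, 4]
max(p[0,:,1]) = 97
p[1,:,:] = [[-3, -53], [-36, 59], [41, -31]]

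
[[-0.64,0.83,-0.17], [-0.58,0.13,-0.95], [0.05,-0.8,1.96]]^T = [[-0.64, -0.58, 0.05], [0.83, 0.13, -0.8], [-0.17, -0.95, 1.96]]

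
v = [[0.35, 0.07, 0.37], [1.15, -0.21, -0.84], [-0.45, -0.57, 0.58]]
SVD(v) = [[-0.03, 0.32, -0.95], [-0.88, 0.43, 0.17], [0.47, 0.84, 0.27]] @ diag([1.5941030176330067, 0.6432285808850374, 0.4953711355195849]) @ [[-0.78,  -0.05,  0.63],[0.36,  -0.85,  0.38],[-0.52,  -0.52,  -0.68]]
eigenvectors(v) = [[0.29-0.35j,(0.29+0.35j),-0.18+0.00j], [-0.42-0.25j,-0.42+0.25j,0.92+0.00j], [(0.75+0j),0.75-0.00j,(0.34+0j)]]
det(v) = -0.51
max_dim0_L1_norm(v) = 1.95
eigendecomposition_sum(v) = [[0.21+0.40j, -0.01+0.14j, 0.14-0.17j],[0.39-0.29j, (0.15-0.01j), (-0.21-0.13j)],[(-0.29+0.69j), (-0.19+0.13j), (0.37+0.01j)]] + [[(0.21-0.4j), (-0.01-0.14j), 0.14+0.17j], [(0.39+0.29j), 0.15+0.01j, -0.21+0.13j], [(-0.29-0.69j), -0.19-0.13j, 0.37-0.01j]] + [[-0.07-0.00j,(0.1+0j),0.08-0.00j],[0.36+0.00j,(-0.51-0j),(-0.43+0j)],[(0.13+0j),-0.19-0.00j,(-0.16+0j)]]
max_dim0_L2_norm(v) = 1.28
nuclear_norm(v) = 2.73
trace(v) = 0.72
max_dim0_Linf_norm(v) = 1.15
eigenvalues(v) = [(0.73+0.4j), (0.73-0.4j), (-0.74+0j)]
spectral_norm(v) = 1.59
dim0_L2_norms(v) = [1.28, 0.61, 1.09]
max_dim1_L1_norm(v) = 2.2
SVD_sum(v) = [[0.03, 0.00, -0.03], [1.09, 0.07, -0.89], [-0.58, -0.04, 0.47]] + [[0.07, -0.18, 0.08],[0.10, -0.24, 0.11],[0.20, -0.46, 0.2]] + [[0.24, 0.24, 0.32], [-0.04, -0.04, -0.06], [-0.07, -0.07, -0.09]]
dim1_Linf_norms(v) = [0.37, 1.15, 0.58]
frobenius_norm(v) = 1.79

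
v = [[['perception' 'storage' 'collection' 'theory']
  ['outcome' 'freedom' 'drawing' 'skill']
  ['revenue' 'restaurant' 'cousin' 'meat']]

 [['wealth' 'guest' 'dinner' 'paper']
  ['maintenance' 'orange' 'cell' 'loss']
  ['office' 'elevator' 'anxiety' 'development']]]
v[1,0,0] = 'wealth'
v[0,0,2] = 'collection'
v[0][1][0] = 'outcome'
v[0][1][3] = 'skill'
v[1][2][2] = 'anxiety'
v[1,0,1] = 'guest'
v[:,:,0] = [['perception', 'outcome', 'revenue'], ['wealth', 'maintenance', 'office']]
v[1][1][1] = 'orange'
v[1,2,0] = 'office'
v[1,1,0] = 'maintenance'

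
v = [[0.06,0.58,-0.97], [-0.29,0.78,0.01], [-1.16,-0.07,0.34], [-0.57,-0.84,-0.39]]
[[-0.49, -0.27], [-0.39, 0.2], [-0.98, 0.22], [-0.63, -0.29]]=v @ [[0.99, -0.09], [-0.14, 0.22], [0.48, 0.40]]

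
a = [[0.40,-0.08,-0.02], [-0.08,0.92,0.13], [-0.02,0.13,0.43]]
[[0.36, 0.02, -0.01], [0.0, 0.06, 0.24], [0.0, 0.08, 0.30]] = a @ [[0.92, 0.08, 0.03], [0.08, 0.05, 0.17], [0.03, 0.17, 0.64]]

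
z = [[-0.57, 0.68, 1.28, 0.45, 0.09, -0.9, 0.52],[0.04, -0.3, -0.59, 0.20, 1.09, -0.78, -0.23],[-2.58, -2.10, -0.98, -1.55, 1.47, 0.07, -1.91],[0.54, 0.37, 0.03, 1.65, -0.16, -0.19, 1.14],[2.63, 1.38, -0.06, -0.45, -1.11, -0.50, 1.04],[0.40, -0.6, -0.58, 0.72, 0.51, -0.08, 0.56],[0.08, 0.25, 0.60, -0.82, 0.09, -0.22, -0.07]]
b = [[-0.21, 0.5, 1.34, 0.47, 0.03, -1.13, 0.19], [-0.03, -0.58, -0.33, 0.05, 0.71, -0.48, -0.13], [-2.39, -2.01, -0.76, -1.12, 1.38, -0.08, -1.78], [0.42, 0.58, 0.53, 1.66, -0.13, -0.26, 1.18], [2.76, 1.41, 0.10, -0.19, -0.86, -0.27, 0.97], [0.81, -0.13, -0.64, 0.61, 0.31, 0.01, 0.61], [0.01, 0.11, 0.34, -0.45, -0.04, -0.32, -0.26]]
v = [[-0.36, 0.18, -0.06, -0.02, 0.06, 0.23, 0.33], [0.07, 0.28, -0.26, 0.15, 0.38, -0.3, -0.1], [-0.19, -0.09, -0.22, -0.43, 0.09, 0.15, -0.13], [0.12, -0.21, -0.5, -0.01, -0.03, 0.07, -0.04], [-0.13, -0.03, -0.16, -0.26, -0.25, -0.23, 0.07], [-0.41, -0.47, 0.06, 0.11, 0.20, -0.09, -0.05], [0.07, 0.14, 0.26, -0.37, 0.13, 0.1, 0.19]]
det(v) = 0.01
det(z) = 0.52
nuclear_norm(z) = 12.79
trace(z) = -1.46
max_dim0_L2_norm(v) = 0.68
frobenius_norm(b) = 6.35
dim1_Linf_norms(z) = [1.28, 1.09, 2.58, 1.65, 2.63, 0.72, 0.82]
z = v + b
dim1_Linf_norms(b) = [1.34, 0.71, 2.39, 1.66, 2.76, 0.81, 0.45]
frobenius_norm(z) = 6.75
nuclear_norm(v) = 3.86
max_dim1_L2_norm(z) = 4.5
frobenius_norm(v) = 1.54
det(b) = -0.00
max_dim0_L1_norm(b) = 6.63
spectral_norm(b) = 5.45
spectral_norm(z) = 5.64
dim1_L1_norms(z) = [4.49, 3.23, 10.66, 4.08, 7.17, 3.45, 2.13]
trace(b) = -1.00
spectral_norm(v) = 0.76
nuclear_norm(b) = 10.99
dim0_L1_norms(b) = [6.63, 5.32, 4.04, 4.55, 3.46, 2.55, 5.12]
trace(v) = -0.46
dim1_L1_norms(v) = [1.24, 1.54, 1.3, 0.98, 1.13, 1.39, 1.26]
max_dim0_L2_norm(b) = 3.77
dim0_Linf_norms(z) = [2.63, 2.1, 1.28, 1.65, 1.47, 0.9, 1.91]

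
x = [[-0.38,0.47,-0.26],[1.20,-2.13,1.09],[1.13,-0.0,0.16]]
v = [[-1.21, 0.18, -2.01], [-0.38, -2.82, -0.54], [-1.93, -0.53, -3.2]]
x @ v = [[0.78, -1.26, 1.34], [-2.75, 5.64, -4.75], [-1.68, 0.12, -2.78]]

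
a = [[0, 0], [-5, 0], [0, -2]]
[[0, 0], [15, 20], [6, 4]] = a @ [[-3, -4], [-3, -2]]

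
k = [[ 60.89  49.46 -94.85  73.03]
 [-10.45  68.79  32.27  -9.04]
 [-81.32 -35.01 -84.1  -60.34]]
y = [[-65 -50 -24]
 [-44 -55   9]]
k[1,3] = -9.04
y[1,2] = 9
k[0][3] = 73.03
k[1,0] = -10.45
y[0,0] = -65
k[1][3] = -9.04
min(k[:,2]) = -94.85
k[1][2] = 32.27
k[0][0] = 60.89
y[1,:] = [-44, -55, 9]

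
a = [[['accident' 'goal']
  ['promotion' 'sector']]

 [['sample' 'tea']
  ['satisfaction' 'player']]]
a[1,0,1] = 'tea'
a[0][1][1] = 'sector'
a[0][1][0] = 'promotion'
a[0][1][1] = 'sector'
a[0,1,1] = 'sector'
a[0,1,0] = 'promotion'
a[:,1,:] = [['promotion', 'sector'], ['satisfaction', 'player']]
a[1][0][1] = 'tea'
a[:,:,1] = [['goal', 'sector'], ['tea', 'player']]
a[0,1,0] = 'promotion'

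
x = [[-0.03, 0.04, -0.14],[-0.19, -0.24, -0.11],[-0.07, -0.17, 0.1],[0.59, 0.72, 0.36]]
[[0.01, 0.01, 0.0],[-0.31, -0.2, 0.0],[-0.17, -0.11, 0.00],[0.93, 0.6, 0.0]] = x @ [[0.71, 0.46, -0.00],  [0.72, 0.47, -0.00],  [-0.02, -0.02, 0.0]]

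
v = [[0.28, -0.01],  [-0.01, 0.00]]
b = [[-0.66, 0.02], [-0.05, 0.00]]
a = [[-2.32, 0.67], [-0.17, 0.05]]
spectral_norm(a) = 2.42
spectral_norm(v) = 0.28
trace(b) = -0.66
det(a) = -0.00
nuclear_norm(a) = 2.42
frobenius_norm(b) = 0.66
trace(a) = -2.27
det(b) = 0.00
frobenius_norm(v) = 0.28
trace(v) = 0.28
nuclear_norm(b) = 0.66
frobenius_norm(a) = 2.42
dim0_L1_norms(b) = [0.71, 0.02]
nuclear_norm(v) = 0.28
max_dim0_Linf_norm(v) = 0.28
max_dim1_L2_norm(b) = 0.66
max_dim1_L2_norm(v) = 0.28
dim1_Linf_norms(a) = [2.32, 0.17]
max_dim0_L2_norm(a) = 2.33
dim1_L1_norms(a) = [2.99, 0.22]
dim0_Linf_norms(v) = [0.28, 0.01]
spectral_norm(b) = 0.66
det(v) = -0.00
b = a @ v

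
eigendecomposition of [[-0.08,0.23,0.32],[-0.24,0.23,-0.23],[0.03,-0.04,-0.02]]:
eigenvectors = [[-0.55+0.38j, (-0.55-0.38j), (-0.82+0j)],[(-0.73+0j), (-0.73-0j), -0.52+0.00j],[0.11-0.01j, (0.11+0.01j), (0.26+0j)]]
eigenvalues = [(0.08+0.12j), (0.08-0.12j), (-0.03+0j)]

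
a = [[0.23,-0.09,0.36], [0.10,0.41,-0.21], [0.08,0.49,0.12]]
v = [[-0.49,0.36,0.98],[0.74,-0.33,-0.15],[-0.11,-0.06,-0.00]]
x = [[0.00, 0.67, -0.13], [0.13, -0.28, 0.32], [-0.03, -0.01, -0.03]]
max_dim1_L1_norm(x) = 0.8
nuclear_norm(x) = 1.05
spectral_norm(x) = 0.77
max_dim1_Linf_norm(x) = 0.67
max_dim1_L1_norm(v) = 1.83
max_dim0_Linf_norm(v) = 0.98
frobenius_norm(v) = 1.42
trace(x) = -0.31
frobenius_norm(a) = 0.82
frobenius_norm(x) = 0.82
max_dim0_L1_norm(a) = 0.99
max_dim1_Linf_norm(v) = 0.98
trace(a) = 0.76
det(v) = -0.07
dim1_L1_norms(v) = [1.83, 1.22, 0.17]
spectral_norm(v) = 1.31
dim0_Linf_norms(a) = [0.23, 0.49, 0.36]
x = v @ a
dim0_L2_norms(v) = [0.89, 0.49, 0.99]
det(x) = -0.00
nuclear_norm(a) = 1.27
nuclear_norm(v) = 1.95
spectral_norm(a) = 0.66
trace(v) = -0.82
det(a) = 0.04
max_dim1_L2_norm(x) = 0.68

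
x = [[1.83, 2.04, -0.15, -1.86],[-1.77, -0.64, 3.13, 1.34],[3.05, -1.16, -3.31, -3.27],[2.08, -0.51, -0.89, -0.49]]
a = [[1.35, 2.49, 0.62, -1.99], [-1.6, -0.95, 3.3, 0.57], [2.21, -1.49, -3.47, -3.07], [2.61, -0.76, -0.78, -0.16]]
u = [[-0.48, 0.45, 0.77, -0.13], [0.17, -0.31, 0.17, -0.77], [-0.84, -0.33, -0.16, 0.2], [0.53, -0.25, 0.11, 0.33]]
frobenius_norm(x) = 8.00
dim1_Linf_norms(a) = [2.49, 3.3, 3.47, 2.61]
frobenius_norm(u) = 1.77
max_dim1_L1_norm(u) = 1.83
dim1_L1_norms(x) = [5.88, 6.88, 10.79, 3.97]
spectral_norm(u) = 1.15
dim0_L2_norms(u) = [1.12, 0.69, 0.81, 0.87]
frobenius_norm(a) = 7.98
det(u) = -0.39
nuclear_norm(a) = 14.15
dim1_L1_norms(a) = [6.45, 6.42, 10.24, 4.31]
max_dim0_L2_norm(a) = 4.89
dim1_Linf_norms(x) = [2.04, 3.13, 3.31, 2.08]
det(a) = 96.19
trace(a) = -3.23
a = x + u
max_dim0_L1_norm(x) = 8.73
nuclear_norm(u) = 3.37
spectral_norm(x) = 7.28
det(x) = 35.17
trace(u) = -0.62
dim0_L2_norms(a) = [4.01, 3.15, 4.89, 3.71]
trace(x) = -2.61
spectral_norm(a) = 6.58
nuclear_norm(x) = 12.69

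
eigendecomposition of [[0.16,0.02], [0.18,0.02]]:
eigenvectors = [[0.67, -0.12], [0.74, 0.99]]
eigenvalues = [0.18, -0.0]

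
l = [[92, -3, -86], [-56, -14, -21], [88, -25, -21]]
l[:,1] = [-3, -14, -25]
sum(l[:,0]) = 124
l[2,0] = 88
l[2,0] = 88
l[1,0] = -56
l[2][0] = 88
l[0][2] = -86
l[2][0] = 88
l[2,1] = -25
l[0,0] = 92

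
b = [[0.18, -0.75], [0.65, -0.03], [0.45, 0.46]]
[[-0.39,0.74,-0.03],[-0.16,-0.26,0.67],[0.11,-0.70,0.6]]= b @ [[-0.23, -0.45, 1.04], [0.46, -1.09, 0.29]]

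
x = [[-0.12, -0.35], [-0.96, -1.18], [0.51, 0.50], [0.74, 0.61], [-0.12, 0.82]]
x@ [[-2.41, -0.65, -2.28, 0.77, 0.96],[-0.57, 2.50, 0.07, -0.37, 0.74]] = [[0.49, -0.80, 0.25, 0.04, -0.37], [2.99, -2.33, 2.11, -0.3, -1.79], [-1.51, 0.92, -1.13, 0.21, 0.86], [-2.13, 1.04, -1.64, 0.34, 1.16], [-0.18, 2.13, 0.33, -0.40, 0.49]]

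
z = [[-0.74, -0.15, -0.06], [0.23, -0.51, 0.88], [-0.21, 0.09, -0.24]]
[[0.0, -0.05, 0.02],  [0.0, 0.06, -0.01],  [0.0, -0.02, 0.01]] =z @ [[-0.0,0.09,-0.03], [0.0,-0.09,0.03], [0.0,-0.01,0.01]]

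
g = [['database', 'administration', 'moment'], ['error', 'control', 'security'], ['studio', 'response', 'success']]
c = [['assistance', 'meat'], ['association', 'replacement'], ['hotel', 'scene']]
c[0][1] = 'meat'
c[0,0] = 'assistance'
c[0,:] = ['assistance', 'meat']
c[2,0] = 'hotel'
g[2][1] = 'response'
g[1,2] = 'security'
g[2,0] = 'studio'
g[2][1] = 'response'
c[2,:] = ['hotel', 'scene']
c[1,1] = 'replacement'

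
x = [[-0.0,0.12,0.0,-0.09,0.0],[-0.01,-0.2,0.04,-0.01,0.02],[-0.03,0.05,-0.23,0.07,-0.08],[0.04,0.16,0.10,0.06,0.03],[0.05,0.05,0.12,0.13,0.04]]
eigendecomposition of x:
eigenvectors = [[0.26, 0.65, 0.42, 0.52, 0.92], [-0.52, -0.61, -0.05, -0.07, -0.06], [0.76, -0.13, 0.06, 0.19, -0.26], [0.01, 0.4, -0.44, -0.06, -0.15], [-0.29, -0.18, -0.79, -0.82, 0.24]]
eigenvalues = [-0.24, -0.17, 0.08, -0.01, 0.01]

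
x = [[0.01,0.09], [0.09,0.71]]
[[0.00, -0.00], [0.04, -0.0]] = x @ [[0.73, -0.04], [-0.04, 0.0]]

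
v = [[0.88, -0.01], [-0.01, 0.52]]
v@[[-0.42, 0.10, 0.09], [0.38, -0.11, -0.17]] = [[-0.37, 0.09, 0.08],[0.20, -0.06, -0.09]]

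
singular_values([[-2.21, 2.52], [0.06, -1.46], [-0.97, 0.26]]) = [3.64, 1.06]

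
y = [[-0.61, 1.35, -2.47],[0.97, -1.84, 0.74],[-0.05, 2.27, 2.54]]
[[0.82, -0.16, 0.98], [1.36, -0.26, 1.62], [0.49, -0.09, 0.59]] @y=[[-0.70, 3.63, 0.35], [-1.16, 5.99, 0.56], [-0.42, 2.17, 0.22]]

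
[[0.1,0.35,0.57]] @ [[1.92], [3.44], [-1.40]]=[[0.6]]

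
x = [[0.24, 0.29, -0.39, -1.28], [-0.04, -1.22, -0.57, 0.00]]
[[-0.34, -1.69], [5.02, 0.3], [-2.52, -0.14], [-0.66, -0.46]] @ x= [[-0.01, 1.96, 1.1, 0.44], [1.19, 1.09, -2.13, -6.43], [-0.60, -0.56, 1.06, 3.23], [-0.14, 0.37, 0.52, 0.84]]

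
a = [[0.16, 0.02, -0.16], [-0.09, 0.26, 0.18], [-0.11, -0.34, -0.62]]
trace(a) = -0.20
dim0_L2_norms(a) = [0.21, 0.43, 0.67]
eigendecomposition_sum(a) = [[-0.03+0.00j, -0.05+0.00j, (-0.13+0j)], [(0.02-0j), (0.05-0j), 0.11-0.00j], [(-0.12+0j), -0.24+0.00j, (-0.6+0j)]] + [[(0.09+0.04j), (0.04-0.09j), (-0.01-0.03j)], [(-0.06+0.11j), 0.11+0.05j, (0.03-0.02j)], [-0.05j, (-0.05-0j), -0.01+0.01j]] + [[0.09-0.04j, 0.04+0.09j, (-0.01+0.03j)],[-0.06-0.11j, (0.11-0.05j), (0.03+0.02j)],[0.00+0.05j, -0.05+0.00j, -0.01-0.01j]]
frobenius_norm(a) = 0.82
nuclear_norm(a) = 1.15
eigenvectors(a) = [[0.21+0.00j, -0.01-0.60j, (-0.01+0.6j)], [(-0.18+0j), (0.73+0j), 0.73-0.00j], [0.96+0.00j, (-0.29+0.12j), -0.29-0.12j]]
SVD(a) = [[0.15, 0.82, 0.55],[-0.37, -0.47, 0.80],[0.92, -0.32, 0.23]] @ diag([0.7747308614430741, 0.20989377358342046, 0.16594184565257752]) @ [[-0.06, -0.52, -0.85], [1.0, 0.01, -0.08], [-0.05, 0.85, -0.52]]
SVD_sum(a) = [[-0.01,-0.06,-0.1], [0.02,0.15,0.24], [-0.04,-0.37,-0.61]] + [[0.17,0.0,-0.01],[-0.10,-0.00,0.01],[-0.07,-0.00,0.01]] + [[-0.0, 0.08, -0.05],[-0.01, 0.11, -0.07],[-0.0, 0.03, -0.02]]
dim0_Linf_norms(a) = [0.16, 0.34, 0.62]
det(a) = -0.03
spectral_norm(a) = 0.77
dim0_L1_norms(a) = [0.36, 0.62, 0.96]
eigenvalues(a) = [(-0.58+0j), (0.19+0.1j), (0.19-0.1j)]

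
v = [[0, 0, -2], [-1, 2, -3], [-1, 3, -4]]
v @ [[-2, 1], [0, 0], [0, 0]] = [[0, 0], [2, -1], [2, -1]]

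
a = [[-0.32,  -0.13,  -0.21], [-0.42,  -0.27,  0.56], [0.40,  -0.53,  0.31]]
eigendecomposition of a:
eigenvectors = [[0.65+0.00j, 0.06-0.26j, (0.06+0.26j)], [0.74+0.00j, (-0.21+0.6j), -0.21-0.60j], [0.16+0.00j, -0.72+0.00j, -0.72-0.00j]]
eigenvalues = [(-0.52+0j), (0.12+0.58j), (0.12-0.58j)]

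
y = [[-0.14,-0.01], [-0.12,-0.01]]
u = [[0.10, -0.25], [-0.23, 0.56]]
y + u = [[-0.04, -0.26], [-0.35, 0.55]]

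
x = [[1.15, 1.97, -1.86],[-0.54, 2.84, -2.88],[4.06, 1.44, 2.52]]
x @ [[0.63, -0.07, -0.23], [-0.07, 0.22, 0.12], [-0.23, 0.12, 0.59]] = [[1.01, 0.13, -1.13], [0.12, 0.32, -1.23], [1.88, 0.34, 0.73]]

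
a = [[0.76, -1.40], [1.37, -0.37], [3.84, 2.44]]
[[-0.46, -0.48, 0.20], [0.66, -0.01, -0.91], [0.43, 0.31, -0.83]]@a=[[-0.24, 1.31], [-3.01, -3.14], [-2.44, -2.74]]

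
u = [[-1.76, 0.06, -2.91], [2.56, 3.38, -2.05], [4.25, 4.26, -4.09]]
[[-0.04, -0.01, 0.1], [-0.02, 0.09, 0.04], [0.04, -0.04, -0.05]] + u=[[-1.80, 0.05, -2.81], [2.54, 3.47, -2.01], [4.29, 4.22, -4.14]]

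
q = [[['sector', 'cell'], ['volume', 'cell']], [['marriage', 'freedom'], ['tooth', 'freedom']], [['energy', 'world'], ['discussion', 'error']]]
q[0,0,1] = 'cell'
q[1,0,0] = 'marriage'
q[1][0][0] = 'marriage'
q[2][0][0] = 'energy'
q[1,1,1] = 'freedom'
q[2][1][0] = 'discussion'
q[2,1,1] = 'error'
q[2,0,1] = 'world'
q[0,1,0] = 'volume'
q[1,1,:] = ['tooth', 'freedom']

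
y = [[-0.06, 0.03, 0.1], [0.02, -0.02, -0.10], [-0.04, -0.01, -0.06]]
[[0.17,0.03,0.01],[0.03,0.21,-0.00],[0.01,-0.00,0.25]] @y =[[-0.01, 0.0, 0.01], [0.00, -0.00, -0.02], [-0.01, -0.00, -0.01]]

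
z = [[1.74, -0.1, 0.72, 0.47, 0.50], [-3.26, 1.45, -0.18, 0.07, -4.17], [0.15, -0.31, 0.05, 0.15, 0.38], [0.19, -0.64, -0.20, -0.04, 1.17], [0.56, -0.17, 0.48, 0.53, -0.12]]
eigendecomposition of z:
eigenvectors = [[0.27+0.00j, 0.21+0.24j, (0.21-0.24j), (-0.28+0j), -0.08+0.00j], [(-0.91+0j), (-0.68+0j), (-0.68-0j), (0.73+0j), (0.58+0j)], [0.14+0.00j, -0.27-0.19j, (-0.27+0.19j), (0.29+0j), -0.37+0.00j], [0.25+0.00j, (-0.24-0.31j), (-0.24+0.31j), (0.28+0j), 0.66+0.00j], [0.15+0.00j, -0.39-0.14j, (-0.39+0.14j), (0.48+0j), 0.29+0.00j]]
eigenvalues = [(3.14+0j), (0.02+0.27j), (0.02-0.27j), (-0.1+0j), (-0+0j)]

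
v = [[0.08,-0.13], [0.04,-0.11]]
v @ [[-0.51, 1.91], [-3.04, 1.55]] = [[0.35,-0.05], [0.31,-0.09]]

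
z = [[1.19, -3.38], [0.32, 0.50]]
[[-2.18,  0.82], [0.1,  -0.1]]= z @ [[-0.44, 0.04], [0.49, -0.23]]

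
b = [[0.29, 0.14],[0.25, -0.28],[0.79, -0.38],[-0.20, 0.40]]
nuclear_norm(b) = 1.42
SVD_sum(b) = [[0.15, -0.09], [0.31, -0.19], [0.74, -0.46], [-0.32, 0.2]] + [[0.14, 0.23], [-0.06, -0.09], [0.05, 0.08], [0.12, 0.20]]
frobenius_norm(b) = 1.10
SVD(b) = [[-0.17, 0.7],[-0.35, -0.28],[-0.85, 0.24],[0.37, 0.61]] @ diag([1.0316038009951773, 0.3858673318283145]) @ [[-0.85, 0.53], [0.53, 0.85]]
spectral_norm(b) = 1.03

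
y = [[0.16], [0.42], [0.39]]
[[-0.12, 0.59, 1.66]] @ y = [[0.88]]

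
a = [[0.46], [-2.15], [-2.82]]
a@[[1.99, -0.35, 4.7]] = [[0.92, -0.16, 2.16], [-4.28, 0.75, -10.10], [-5.61, 0.99, -13.25]]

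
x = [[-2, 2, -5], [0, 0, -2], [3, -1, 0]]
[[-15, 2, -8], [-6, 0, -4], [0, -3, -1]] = x @ [[0, -1, 0], [0, 0, 1], [3, 0, 2]]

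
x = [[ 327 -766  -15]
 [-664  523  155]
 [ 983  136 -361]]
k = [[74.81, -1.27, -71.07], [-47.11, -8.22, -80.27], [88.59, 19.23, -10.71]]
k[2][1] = 19.23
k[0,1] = -1.27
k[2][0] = 88.59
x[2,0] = 983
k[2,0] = 88.59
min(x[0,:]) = -766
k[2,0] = 88.59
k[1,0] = -47.11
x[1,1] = 523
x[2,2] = -361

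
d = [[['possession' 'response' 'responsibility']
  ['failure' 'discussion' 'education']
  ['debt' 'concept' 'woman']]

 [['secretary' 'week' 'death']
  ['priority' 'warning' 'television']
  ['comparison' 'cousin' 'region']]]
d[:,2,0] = ['debt', 'comparison']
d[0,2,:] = ['debt', 'concept', 'woman']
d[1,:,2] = ['death', 'television', 'region']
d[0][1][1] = 'discussion'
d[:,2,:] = [['debt', 'concept', 'woman'], ['comparison', 'cousin', 'region']]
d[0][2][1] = 'concept'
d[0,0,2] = 'responsibility'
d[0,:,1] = ['response', 'discussion', 'concept']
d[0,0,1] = 'response'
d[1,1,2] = 'television'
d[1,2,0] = 'comparison'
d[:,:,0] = [['possession', 'failure', 'debt'], ['secretary', 'priority', 'comparison']]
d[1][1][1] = 'warning'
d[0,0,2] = 'responsibility'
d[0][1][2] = 'education'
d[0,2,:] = ['debt', 'concept', 'woman']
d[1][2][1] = 'cousin'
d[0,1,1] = 'discussion'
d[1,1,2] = 'television'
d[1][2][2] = 'region'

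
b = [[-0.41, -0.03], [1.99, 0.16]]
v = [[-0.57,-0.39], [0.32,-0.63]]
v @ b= [[-0.54, -0.05],  [-1.38, -0.11]]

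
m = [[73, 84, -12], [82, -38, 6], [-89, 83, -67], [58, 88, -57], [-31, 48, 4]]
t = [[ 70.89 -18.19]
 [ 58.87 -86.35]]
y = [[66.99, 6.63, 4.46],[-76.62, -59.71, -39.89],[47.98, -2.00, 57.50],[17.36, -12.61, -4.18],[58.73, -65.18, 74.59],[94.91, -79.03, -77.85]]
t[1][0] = 58.87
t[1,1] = -86.35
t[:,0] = [70.89, 58.87]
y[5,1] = -79.03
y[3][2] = -4.18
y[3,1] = -12.61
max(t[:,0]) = 70.89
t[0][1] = -18.19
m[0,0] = 73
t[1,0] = 58.87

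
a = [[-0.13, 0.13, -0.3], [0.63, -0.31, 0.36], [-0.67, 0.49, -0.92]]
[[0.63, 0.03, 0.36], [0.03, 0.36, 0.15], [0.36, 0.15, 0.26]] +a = [[0.5, 0.16, 0.06],[0.66, 0.05, 0.51],[-0.31, 0.64, -0.66]]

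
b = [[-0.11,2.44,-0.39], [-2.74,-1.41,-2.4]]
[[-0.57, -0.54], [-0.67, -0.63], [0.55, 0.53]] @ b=[[1.54,-0.63,1.52],[1.80,-0.75,1.77],[-1.51,0.59,-1.49]]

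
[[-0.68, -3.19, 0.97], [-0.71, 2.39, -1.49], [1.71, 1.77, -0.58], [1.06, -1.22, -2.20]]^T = [[-0.68, -0.71, 1.71, 1.06], [-3.19, 2.39, 1.77, -1.22], [0.97, -1.49, -0.58, -2.20]]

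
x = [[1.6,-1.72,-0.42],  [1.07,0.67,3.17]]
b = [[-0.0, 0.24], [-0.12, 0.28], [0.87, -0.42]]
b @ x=[[0.26, 0.16, 0.76], [0.11, 0.39, 0.94], [0.94, -1.78, -1.70]]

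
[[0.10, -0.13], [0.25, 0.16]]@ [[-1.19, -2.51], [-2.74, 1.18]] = [[0.24, -0.40], [-0.74, -0.44]]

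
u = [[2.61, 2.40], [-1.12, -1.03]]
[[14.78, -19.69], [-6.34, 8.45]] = u @ [[2.62, -6.35], [3.31, -1.3]]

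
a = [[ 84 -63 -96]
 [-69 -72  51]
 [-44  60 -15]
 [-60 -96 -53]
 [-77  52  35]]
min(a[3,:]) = -96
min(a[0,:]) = -96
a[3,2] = -53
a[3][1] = -96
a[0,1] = -63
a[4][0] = -77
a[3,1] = -96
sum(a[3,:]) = -209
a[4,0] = -77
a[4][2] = 35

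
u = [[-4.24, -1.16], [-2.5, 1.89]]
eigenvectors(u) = [[-0.93,0.17],[-0.36,-0.98]]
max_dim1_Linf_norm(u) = 4.24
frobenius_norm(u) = 5.40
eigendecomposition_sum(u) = [[-4.39, -0.77], [-1.67, -0.29]] + [[0.15, -0.39], [-0.83, 2.18]]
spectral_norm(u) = 4.92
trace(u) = -2.35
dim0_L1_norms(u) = [6.74, 3.05]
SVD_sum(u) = [[-4.25, -0.04], [-2.48, -0.02]] + [[0.01, -1.12], [-0.02, 1.91]]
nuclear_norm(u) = 7.14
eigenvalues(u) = [-4.68, 2.33]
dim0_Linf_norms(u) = [4.24, 1.89]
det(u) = -10.91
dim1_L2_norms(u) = [4.4, 3.13]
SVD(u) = [[-0.86,  -0.5], [-0.50,  0.86]] @ diag([4.92235074130492, 2.2171520425029265]) @ [[1.00, 0.01], [-0.01, 1.00]]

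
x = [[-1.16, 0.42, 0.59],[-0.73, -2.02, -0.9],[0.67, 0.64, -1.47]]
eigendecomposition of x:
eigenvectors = [[(-0.44-0.19j), -0.44+0.19j, (0.73+0j)], [0.78+0.00j, 0.78-0.00j, (-0.48+0j)], [-0.18-0.36j, (-0.18+0.36j), -0.49+0.00j]]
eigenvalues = [(-1.41+0.6j), (-1.41-0.6j), (-1.84+0j)]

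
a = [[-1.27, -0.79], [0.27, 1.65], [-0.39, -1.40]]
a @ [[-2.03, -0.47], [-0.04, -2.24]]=[[2.61, 2.37], [-0.61, -3.82], [0.85, 3.32]]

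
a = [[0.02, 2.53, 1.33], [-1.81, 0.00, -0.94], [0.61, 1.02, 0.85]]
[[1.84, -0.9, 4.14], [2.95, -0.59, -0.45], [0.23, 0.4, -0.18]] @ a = [[4.19,  8.88,  6.81], [0.85,  7.0,  4.10], [-0.83,  0.4,  -0.22]]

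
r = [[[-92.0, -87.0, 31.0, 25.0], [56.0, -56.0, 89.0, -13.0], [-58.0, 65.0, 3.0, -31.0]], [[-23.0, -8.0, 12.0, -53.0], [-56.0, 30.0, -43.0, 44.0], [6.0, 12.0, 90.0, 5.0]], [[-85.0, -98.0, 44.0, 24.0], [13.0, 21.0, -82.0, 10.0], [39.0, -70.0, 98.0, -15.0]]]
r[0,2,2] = 3.0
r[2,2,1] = -70.0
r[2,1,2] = -82.0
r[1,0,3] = -53.0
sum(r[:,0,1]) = -193.0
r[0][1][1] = -56.0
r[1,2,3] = 5.0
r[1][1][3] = 44.0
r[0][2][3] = -31.0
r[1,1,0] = -56.0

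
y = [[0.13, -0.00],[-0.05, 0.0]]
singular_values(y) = [0.14, 0.0]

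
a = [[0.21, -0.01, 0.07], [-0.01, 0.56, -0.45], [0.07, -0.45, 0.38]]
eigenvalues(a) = [0.93, 0.22, 0.0]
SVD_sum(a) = [[0.00, -0.05, 0.04], [-0.05, 0.55, -0.46], [0.04, -0.46, 0.38]] + [[0.21, 0.04, 0.03], [0.04, 0.01, 0.01], [0.03, 0.01, 0.00]] + [[0.0, -0.00, -0.0],[-0.00, 0.00, 0.0],[-0.0, 0.00, 0.0]]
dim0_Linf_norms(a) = [0.21, 0.56, 0.45]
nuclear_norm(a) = 1.15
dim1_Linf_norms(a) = [0.21, 0.56, 0.45]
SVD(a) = [[-0.07, -0.97, -0.22], [0.77, -0.2, 0.61], [-0.64, -0.13, 0.76]] @ diag([0.9326825323356495, 0.21726318355670865, 5.428410764198283e-05]) @ [[-0.07,  0.77,  -0.64], [-0.97,  -0.2,  -0.13], [-0.22,  0.61,  0.76]]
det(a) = 0.00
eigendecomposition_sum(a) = [[0.00,-0.05,0.04], [-0.05,0.55,-0.46], [0.04,-0.46,0.38]] + [[0.21, 0.04, 0.03], [0.04, 0.01, 0.01], [0.03, 0.01, 0.0]] + [[0.00, -0.0, -0.00], [-0.00, 0.00, 0.00], [-0.00, 0.0, 0.0]]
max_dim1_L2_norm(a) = 0.72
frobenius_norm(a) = 0.96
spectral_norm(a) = 0.93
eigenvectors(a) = [[0.07, -0.97, -0.22],[-0.77, -0.2, 0.61],[0.64, -0.13, 0.76]]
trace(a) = 1.15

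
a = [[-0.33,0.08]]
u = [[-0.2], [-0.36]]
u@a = [[0.07,-0.02], [0.12,-0.03]]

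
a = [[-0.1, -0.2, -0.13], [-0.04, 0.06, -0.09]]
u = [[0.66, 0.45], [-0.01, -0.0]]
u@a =[[-0.08, -0.11, -0.13], [0.00, 0.0, 0.0]]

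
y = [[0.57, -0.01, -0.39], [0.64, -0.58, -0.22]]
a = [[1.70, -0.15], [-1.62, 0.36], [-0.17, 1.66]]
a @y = [[0.87, 0.07, -0.63], [-0.69, -0.19, 0.55], [0.97, -0.96, -0.3]]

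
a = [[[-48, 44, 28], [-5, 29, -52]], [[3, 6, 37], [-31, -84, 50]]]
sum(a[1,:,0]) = -28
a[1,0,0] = 3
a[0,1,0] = -5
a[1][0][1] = 6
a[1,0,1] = 6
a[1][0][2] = 37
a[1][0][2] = 37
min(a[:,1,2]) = -52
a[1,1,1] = -84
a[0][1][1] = 29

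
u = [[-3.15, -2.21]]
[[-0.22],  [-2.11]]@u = [[0.69, 0.49], [6.65, 4.66]]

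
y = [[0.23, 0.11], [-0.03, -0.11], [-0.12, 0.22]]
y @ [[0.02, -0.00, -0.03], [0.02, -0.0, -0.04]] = [[0.01, 0.0, -0.01], [-0.0, 0.0, 0.01], [0.0, 0.00, -0.01]]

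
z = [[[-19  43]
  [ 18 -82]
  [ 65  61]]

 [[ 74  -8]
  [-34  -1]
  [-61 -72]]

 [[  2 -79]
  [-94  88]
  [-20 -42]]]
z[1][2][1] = -72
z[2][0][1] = -79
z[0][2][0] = 65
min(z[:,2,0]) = -61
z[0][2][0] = 65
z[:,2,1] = [61, -72, -42]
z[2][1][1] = 88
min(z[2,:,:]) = -94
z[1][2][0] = -61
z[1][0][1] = -8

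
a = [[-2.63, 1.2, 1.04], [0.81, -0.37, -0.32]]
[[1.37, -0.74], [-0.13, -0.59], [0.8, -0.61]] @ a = [[-4.2, 1.92, 1.66], [-0.14, 0.06, 0.05], [-2.60, 1.19, 1.03]]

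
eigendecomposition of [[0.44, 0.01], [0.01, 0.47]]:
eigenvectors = [[-0.96, -0.29], [0.29, -0.96]]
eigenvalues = [0.44, 0.47]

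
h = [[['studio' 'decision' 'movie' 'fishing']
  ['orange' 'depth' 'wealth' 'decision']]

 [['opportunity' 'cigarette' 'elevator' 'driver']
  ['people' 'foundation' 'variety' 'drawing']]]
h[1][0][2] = 'elevator'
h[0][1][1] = 'depth'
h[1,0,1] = 'cigarette'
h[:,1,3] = ['decision', 'drawing']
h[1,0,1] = 'cigarette'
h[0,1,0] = 'orange'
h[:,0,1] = ['decision', 'cigarette']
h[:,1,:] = [['orange', 'depth', 'wealth', 'decision'], ['people', 'foundation', 'variety', 'drawing']]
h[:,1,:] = [['orange', 'depth', 'wealth', 'decision'], ['people', 'foundation', 'variety', 'drawing']]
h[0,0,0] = 'studio'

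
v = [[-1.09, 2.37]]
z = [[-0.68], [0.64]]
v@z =[[2.26]]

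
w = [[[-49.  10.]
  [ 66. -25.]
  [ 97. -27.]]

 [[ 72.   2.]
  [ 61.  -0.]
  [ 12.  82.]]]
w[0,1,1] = -25.0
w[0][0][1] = 10.0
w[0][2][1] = -27.0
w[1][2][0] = 12.0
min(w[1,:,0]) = 12.0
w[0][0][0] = -49.0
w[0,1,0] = 66.0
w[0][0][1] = 10.0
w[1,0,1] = 2.0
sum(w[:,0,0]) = 23.0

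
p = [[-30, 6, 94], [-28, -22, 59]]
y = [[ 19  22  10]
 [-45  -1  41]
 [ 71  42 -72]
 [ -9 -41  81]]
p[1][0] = -28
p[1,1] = -22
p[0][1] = 6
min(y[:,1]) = -41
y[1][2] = 41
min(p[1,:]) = -28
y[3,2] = 81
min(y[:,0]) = -45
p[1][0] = -28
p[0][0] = -30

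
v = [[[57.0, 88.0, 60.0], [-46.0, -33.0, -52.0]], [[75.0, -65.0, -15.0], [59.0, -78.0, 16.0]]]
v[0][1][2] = -52.0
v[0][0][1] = 88.0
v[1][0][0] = 75.0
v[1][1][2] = 16.0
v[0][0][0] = 57.0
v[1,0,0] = 75.0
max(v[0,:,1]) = 88.0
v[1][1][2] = 16.0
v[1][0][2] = -15.0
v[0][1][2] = -52.0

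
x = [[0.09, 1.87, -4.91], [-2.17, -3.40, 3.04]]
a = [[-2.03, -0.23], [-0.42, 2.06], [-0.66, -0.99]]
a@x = [[0.32,-3.01,9.27], [-4.51,-7.79,8.32], [2.09,2.13,0.23]]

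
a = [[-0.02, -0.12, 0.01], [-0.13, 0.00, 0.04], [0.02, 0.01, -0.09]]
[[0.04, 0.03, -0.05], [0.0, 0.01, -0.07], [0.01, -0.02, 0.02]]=a @ [[-0.05, -0.03, 0.53], [-0.35, -0.22, 0.29], [-0.14, 0.18, -0.03]]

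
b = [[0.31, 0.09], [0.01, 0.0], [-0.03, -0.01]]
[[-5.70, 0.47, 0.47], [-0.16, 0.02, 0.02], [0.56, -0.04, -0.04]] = b @ [[-15.82, 2.46, 2.12], [-8.88, -3.28, -2.10]]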